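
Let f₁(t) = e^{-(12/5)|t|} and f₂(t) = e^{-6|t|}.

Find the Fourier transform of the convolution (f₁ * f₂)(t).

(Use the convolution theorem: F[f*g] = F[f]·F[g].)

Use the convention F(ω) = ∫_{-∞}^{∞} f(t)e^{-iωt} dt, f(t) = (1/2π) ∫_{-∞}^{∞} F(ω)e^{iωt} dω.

F[f₁*f₂](ω) = \frac{1440}{\left(\omega^{2} + 36\right) \left(25 \omega^{2} + 144\right)}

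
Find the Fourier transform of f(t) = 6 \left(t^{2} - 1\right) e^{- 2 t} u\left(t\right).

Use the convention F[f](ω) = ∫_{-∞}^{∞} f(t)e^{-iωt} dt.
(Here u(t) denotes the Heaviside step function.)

F(ω) = \frac{6 \left(2 i \omega - \left(i \omega + 2\right)^{3} + 4\right)}{\left(i \omega + 2\right)^{4}}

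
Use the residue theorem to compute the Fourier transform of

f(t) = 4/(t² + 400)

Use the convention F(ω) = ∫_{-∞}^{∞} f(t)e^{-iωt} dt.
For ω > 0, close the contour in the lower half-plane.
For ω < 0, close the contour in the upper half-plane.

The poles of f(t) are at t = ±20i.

Let g(z) = f(z)e^{-iωz}; for large |z| the factor e^{-iωz} decays in the lower half-plane when ω > 0 and in the upper half-plane when ω < 0.

Case ω > 0 (lower half-plane, clockwise contour ⇒ F(ω) = -2πi·ΣRes):
  Res_{z = - 20 i} g(z) = \frac{i e^{- 20 \omega}}{10}
  F(ω) = -2πi·ΣRes = \frac{\pi e^{- 20 \omega}}{5}

Case ω < 0 (upper half-plane, counterclockwise contour ⇒ F(ω) = +2πi·ΣRes):
  Res_{z = 20 i} g(z) = - \frac{i e^{20 \omega}}{10}
  F(ω) = 2πi·ΣRes = \frac{\pi e^{20 \omega}}{5}

Both cases combine into a single formula in |ω|:

F(ω) = \frac{\pi e^{- 20 \left|{\omega}\right|}}{5}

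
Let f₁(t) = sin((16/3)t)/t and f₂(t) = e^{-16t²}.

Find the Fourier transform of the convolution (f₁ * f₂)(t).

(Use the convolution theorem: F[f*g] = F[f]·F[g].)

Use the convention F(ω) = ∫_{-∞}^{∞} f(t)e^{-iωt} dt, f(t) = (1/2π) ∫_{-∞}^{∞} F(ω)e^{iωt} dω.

F[f₁*f₂](ω) = \begin{cases} \frac{\pi^{\frac{3}{2}} e^{- \frac{\omega^{2}}{64}}}{4} & \text{for}\: \omega > - \frac{16}{3} \wedge \omega < \frac{16}{3} \\0 & \text{otherwise} \end{cases}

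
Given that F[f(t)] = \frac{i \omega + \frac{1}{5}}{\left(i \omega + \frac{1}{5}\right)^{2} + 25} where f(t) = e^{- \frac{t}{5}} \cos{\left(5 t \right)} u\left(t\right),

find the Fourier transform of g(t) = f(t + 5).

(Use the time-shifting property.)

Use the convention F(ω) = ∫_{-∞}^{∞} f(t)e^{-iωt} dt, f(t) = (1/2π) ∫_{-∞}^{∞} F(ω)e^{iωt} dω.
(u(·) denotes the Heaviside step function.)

F[g](ω) = \frac{\left(25 i \omega + 5\right) e^{5 i \omega}}{\left(5 i \omega + 1\right)^{2} + 625}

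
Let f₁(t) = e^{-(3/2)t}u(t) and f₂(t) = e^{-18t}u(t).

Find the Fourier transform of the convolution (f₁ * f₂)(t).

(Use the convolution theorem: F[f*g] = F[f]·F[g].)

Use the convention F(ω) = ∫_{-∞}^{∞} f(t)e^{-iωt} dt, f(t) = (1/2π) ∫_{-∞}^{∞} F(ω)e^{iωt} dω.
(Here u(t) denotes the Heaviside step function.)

F[f₁*f₂](ω) = \frac{2}{\left(i \omega + 18\right) \left(2 i \omega + 3\right)}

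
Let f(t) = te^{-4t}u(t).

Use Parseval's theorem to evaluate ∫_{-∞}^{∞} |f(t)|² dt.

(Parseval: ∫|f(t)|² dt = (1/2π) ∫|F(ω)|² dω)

∫|f(t)|² dt = \frac{1}{256}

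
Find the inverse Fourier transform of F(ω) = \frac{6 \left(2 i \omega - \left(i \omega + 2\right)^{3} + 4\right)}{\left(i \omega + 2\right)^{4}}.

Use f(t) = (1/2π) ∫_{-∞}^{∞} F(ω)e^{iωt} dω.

f(t) = 6 \left(t^{2} - 1\right) e^{- 2 t} u\left(t\right)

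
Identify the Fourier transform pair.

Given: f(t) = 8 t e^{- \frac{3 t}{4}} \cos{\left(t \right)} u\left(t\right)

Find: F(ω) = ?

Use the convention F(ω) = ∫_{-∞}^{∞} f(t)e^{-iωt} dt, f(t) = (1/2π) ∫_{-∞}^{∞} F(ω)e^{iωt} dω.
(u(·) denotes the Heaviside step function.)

F(ω) = \frac{128 \left(\left(4 i \omega + 3\right)^{2} - 16\right)}{\left(\left(4 i \omega + 3\right)^{2} + 16\right)^{2}}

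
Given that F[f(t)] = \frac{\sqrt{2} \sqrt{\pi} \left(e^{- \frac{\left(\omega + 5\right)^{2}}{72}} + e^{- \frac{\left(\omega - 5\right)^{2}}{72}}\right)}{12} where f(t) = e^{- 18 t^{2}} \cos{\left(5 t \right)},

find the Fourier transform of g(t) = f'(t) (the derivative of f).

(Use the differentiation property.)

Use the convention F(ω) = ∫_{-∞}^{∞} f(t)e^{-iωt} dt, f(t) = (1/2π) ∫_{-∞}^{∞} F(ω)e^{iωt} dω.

F[g](ω) = \frac{\sqrt{2} i \sqrt{\pi} \omega \left(e^{\frac{5 \omega}{18}} + 1\right) e^{- \frac{\omega^{2}}{72} - \frac{5 \omega}{36} - \frac{25}{72}}}{12}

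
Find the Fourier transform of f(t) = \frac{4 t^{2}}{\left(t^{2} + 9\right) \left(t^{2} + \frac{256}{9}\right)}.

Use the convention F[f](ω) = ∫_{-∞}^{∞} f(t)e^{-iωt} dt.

F(ω) = - \frac{108 \pi e^{- 3 \left|{\omega}\right|}}{175} + \frac{192 \pi e^{- \frac{16 \left|{\omega}\right|}{3}}}{175}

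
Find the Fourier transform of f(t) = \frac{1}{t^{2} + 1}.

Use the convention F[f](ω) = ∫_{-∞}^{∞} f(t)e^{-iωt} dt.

F(ω) = \pi e^{- \left|{\omega}\right|}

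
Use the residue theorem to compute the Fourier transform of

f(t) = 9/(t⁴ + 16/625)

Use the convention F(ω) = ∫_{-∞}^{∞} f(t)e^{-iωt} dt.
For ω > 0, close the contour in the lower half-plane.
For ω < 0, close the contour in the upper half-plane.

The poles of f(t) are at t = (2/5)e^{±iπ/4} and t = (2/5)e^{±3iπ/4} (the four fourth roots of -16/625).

Let g(z) = f(z)e^{-iωz}; for large |z| the factor e^{-iωz} decays in the lower half-plane when ω > 0 and in the upper half-plane when ω < 0.

Case ω > 0 (lower half-plane, clockwise contour ⇒ F(ω) = -2πi·ΣRes):
  Res_{z = - \frac{\sqrt{2}}{5} - \frac{\sqrt{2} i}{5}} g(z) = \frac{1125 \sqrt{2} i \left(1 - i\right) e^{\frac{\sqrt{2} \omega \left(-1 + i\right)}{5}}}{64}
  Res_{z = \frac{\sqrt{2}}{5} - \frac{\sqrt{2} i}{5}} g(z) = \frac{1125 \sqrt{2} i \left(1 + i\right) e^{- \frac{\sqrt{2} \omega \left(1 + i\right)}{5}}}{64}
  F(ω) = -2πi·ΣRes = \frac{1125 \sqrt{2} \pi \left(1 - i\right) \left(e^{\frac{2 \sqrt{2} i \omega}{5}} + i\right) e^{- \frac{\sqrt{2} \omega \left(1 + i\right)}{5}}}{32} = \frac{1125 \pi e^{- \frac{\sqrt{2} \omega}{5}} \sin{\left(\frac{\sqrt{2} \omega}{5} + \frac{\pi}{4} \right)}}{8}

Case ω < 0 (upper half-plane, counterclockwise contour ⇒ F(ω) = +2πi·ΣRes):
  Res_{z = \frac{\sqrt{2}}{5} + \frac{\sqrt{2} i}{5}} g(z) = \frac{1125 \sqrt{2} i \left(-1 + i\right) e^{\frac{\sqrt{2} \omega \left(1 - i\right)}{5}}}{64}
  Res_{z = - \frac{\sqrt{2}}{5} + \frac{\sqrt{2} i}{5}} g(z) = \frac{1125 \sqrt{2} \left(1 - i\right) e^{\frac{\sqrt{2} \omega \left(1 + i\right)}{5}}}{64}
  F(ω) = 2πi·ΣRes = - \frac{1125 \sqrt{2} i \pi \left(i \left(1 - i\right) e^{\frac{\sqrt{2} \omega \left(1 - i\right)}{5}} - \left(1 - i\right) e^{\frac{\sqrt{2} \omega \left(1 + i\right)}{5}}\right)}{32} = \frac{1125 \pi e^{\frac{\sqrt{2} \omega}{5}} \cos{\left(\frac{\sqrt{2} \omega}{5} + \frac{\pi}{4} \right)}}{8}

Both cases combine into a single formula in |ω|:

F(ω) = \frac{1125 \pi e^{- \frac{\sqrt{2} \left|{\omega}\right|}{5}} \sin{\left(\frac{\sqrt{2} \left|{\omega}\right|}{5} + \frac{\pi}{4} \right)}}{8}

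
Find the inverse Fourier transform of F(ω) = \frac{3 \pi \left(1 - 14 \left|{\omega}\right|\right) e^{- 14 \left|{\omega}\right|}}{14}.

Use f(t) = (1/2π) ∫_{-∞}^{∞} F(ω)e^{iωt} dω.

f(t) = \frac{6 t^{2}}{\left(t^{2} + 196\right)^{2}}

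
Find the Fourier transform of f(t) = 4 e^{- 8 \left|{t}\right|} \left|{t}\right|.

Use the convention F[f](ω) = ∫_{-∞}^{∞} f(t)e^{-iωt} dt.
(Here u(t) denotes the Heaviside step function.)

F(ω) = \frac{8 \left(64 - \omega^{2}\right)}{\left(\omega^{2} + 64\right)^{2}}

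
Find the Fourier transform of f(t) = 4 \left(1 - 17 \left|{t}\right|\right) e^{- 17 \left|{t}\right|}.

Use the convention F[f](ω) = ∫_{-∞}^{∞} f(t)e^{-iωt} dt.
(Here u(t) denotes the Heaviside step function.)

F(ω) = \frac{272 \omega^{2}}{\left(\omega^{2} + 289\right)^{2}}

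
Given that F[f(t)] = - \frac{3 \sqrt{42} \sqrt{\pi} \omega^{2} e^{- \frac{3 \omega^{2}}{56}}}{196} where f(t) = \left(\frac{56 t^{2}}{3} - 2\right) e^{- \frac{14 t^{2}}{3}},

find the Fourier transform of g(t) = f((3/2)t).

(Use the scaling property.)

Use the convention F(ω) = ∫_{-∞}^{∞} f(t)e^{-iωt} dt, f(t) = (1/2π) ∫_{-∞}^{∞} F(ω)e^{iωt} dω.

F[g](ω) = - \frac{2 \sqrt{42} \sqrt{\pi} \omega^{2} e^{- \frac{\omega^{2}}{42}}}{441}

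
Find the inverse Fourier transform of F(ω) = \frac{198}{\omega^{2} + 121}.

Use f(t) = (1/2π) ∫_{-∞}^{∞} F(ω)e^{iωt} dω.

f(t) = 9 e^{- 11 \left|{t}\right|}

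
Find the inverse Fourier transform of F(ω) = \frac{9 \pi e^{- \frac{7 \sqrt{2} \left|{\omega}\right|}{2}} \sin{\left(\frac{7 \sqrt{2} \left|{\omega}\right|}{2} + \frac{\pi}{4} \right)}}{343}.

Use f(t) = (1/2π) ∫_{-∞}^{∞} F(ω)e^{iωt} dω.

f(t) = \frac{9}{t^{4} + 2401}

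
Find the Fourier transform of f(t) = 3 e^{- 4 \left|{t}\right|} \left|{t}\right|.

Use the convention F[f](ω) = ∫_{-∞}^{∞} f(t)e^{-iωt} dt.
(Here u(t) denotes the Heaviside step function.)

F(ω) = \frac{6 \left(16 - \omega^{2}\right)}{\left(\omega^{2} + 16\right)^{2}}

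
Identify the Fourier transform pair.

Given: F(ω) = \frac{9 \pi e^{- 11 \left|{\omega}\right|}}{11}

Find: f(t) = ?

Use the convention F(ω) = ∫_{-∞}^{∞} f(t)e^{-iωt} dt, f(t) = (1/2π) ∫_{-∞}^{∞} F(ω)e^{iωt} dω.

f(t) = \frac{9}{t^{2} + 121}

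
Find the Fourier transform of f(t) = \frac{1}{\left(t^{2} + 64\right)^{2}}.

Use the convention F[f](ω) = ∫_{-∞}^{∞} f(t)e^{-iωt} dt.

F(ω) = \frac{\pi \left(8 \left|{\omega}\right| + 1\right) e^{- 8 \left|{\omega}\right|}}{1024}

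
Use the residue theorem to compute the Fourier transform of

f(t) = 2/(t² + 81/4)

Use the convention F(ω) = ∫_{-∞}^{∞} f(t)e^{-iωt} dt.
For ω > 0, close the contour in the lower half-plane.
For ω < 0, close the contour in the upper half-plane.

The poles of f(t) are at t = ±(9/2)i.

Let g(z) = f(z)e^{-iωz}; for large |z| the factor e^{-iωz} decays in the lower half-plane when ω > 0 and in the upper half-plane when ω < 0.

Case ω > 0 (lower half-plane, clockwise contour ⇒ F(ω) = -2πi·ΣRes):
  Res_{z = - \frac{9 i}{2}} g(z) = \frac{2 i e^{- \frac{9 \omega}{2}}}{9}
  F(ω) = -2πi·ΣRes = \frac{4 \pi e^{- \frac{9 \omega}{2}}}{9}

Case ω < 0 (upper half-plane, counterclockwise contour ⇒ F(ω) = +2πi·ΣRes):
  Res_{z = \frac{9 i}{2}} g(z) = - \frac{2 i e^{\frac{9 \omega}{2}}}{9}
  F(ω) = 2πi·ΣRes = \frac{4 \pi e^{\frac{9 \omega}{2}}}{9}

Both cases combine into a single formula in |ω|:

F(ω) = \frac{4 \pi e^{- \frac{9 \left|{\omega}\right|}{2}}}{9}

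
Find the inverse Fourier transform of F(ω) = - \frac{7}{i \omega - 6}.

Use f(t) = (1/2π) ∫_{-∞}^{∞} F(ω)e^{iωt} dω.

f(t) = 7 e^{6 t} u\left(- t\right)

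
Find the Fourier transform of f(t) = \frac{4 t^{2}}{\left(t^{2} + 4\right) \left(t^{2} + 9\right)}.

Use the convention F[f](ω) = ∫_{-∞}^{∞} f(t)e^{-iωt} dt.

F(ω) = \frac{4 \pi \left(3 - 2 e^{\left|{\omega}\right|}\right) e^{- 3 \left|{\omega}\right|}}{5}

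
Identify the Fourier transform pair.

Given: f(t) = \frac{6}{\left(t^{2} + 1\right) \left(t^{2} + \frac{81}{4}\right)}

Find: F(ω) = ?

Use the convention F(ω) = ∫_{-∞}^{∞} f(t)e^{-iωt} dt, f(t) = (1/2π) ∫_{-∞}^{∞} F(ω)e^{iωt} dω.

F(ω) = \frac{24 \pi e^{- \left|{\omega}\right|}}{77} - \frac{16 \pi e^{- \frac{9 \left|{\omega}\right|}{2}}}{231}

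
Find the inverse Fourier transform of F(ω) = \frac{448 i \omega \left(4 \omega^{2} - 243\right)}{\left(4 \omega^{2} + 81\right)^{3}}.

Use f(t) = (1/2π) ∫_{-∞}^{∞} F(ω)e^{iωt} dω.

f(t) = 7 t e^{- \frac{9 \left|{t}\right|}{2}} \left|{t}\right|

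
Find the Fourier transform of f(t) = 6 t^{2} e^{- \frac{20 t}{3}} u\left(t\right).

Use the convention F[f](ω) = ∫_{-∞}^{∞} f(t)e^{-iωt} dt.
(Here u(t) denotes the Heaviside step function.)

F(ω) = \frac{324}{\left(3 i \omega + 20\right)^{3}}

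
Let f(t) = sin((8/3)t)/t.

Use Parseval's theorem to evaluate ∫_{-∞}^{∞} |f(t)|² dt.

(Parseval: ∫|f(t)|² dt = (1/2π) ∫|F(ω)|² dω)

∫|f(t)|² dt = \frac{8 \pi}{3}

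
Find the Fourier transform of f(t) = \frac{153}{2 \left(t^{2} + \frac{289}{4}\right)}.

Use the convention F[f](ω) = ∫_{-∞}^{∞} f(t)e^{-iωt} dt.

F(ω) = 9 \pi e^{- \frac{17 \left|{\omega}\right|}{2}}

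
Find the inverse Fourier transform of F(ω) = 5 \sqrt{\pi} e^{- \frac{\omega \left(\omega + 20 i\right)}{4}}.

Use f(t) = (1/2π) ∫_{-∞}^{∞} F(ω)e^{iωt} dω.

f(t) = 5 e^{- \left(t - 5\right)^{2}}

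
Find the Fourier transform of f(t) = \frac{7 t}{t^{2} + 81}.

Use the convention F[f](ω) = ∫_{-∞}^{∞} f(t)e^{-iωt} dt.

F(ω) = - 7 i \pi e^{- 9 \left|{\omega}\right|} \operatorname{sign}{\left(\omega \right)}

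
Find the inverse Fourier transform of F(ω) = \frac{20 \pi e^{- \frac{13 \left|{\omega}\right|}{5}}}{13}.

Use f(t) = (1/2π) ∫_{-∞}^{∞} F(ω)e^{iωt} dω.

f(t) = \frac{4}{t^{2} + \frac{169}{25}}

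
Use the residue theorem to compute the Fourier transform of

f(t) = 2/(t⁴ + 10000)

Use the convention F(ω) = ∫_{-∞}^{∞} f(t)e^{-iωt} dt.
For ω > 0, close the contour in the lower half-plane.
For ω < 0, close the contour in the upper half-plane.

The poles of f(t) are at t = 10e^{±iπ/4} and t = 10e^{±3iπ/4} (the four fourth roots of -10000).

Let g(z) = f(z)e^{-iωz}; for large |z| the factor e^{-iωz} decays in the lower half-plane when ω > 0 and in the upper half-plane when ω < 0.

Case ω > 0 (lower half-plane, clockwise contour ⇒ F(ω) = -2πi·ΣRes):
  Res_{z = - 5 \sqrt{2} - 5 \sqrt{2} i} g(z) = \frac{\sqrt{2} i \left(1 - i\right) e^{5 \sqrt{2} \omega \left(-1 + i\right)}}{4000}
  Res_{z = 5 \sqrt{2} - 5 \sqrt{2} i} g(z) = \frac{\sqrt{2} i \left(1 + i\right) e^{- 5 \sqrt{2} \omega \left(1 + i\right)}}{4000}
  F(ω) = -2πi·ΣRes = \frac{\sqrt{2} \pi \left(1 - i\right) \left(e^{10 \sqrt{2} i \omega} + i\right) e^{- 5 \sqrt{2} \omega \left(1 + i\right)}}{2000} = \frac{\pi e^{- 5 \sqrt{2} \omega} \sin{\left(5 \sqrt{2} \omega + \frac{\pi}{4} \right)}}{500}

Case ω < 0 (upper half-plane, counterclockwise contour ⇒ F(ω) = +2πi·ΣRes):
  Res_{z = 5 \sqrt{2} + 5 \sqrt{2} i} g(z) = \frac{\sqrt{2} i \left(-1 + i\right) e^{5 \sqrt{2} \omega \left(1 - i\right)}}{4000}
  Res_{z = - 5 \sqrt{2} + 5 \sqrt{2} i} g(z) = \frac{\sqrt{2} \left(1 - i\right) e^{5 \sqrt{2} \omega \left(1 + i\right)}}{4000}
  F(ω) = 2πi·ΣRes = - \frac{\sqrt{2} i \pi \left(i \left(1 - i\right) e^{5 \sqrt{2} \omega \left(1 - i\right)} - \left(1 - i\right) e^{5 \sqrt{2} \omega \left(1 + i\right)}\right)}{2000} = \frac{\pi e^{5 \sqrt{2} \omega} \cos{\left(5 \sqrt{2} \omega + \frac{\pi}{4} \right)}}{500}

Both cases combine into a single formula in |ω|:

F(ω) = \frac{\pi e^{- 5 \sqrt{2} \left|{\omega}\right|} \sin{\left(5 \sqrt{2} \left|{\omega}\right| + \frac{\pi}{4} \right)}}{500}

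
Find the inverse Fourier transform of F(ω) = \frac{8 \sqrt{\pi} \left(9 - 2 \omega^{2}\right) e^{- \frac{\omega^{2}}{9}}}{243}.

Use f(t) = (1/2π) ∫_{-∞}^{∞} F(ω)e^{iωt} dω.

f(t) = 2 t^{2} e^{- \frac{9 t^{2}}{4}}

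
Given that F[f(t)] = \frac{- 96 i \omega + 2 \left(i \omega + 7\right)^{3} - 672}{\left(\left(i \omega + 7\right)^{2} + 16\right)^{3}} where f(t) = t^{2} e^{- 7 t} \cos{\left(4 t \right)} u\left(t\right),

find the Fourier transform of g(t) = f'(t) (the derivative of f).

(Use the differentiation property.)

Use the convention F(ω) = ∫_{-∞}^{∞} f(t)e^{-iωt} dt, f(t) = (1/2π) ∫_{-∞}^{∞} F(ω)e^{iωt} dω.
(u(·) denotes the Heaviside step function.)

F[g](ω) = - \frac{2 i \omega \left(48 i \omega - \left(i \omega + 7\right)^{3} + 336\right)}{\left(\left(i \omega + 7\right)^{2} + 16\right)^{3}}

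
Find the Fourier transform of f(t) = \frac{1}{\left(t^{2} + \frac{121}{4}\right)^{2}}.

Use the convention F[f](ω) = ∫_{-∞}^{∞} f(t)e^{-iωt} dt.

F(ω) = \frac{2 \pi \left(11 \left|{\omega}\right| + 2\right) e^{- \frac{11 \left|{\omega}\right|}{2}}}{1331}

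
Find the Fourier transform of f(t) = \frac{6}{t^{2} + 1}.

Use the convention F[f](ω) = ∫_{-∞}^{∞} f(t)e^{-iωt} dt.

F(ω) = 6 \pi e^{- \left|{\omega}\right|}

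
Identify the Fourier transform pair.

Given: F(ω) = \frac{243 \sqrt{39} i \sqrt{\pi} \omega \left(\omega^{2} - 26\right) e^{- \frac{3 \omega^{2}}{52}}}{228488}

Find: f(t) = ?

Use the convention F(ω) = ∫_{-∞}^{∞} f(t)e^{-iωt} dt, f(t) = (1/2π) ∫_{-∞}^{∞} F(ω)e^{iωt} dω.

f(t) = 9 t^{3} e^{- \frac{13 t^{2}}{3}}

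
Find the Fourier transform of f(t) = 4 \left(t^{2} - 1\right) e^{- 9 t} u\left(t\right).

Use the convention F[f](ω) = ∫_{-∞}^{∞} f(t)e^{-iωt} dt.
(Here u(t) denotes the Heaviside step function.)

F(ω) = \frac{4 \left(2 i \omega - \left(i \omega + 9\right)^{3} + 18\right)}{\left(i \omega + 9\right)^{4}}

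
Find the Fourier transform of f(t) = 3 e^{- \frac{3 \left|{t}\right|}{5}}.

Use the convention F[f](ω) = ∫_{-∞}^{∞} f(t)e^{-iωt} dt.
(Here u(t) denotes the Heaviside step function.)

F(ω) = \frac{90}{25 \omega^{2} + 9}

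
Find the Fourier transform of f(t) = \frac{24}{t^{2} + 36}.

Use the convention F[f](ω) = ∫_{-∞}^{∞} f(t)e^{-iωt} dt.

F(ω) = 4 \pi e^{- 6 \left|{\omega}\right|}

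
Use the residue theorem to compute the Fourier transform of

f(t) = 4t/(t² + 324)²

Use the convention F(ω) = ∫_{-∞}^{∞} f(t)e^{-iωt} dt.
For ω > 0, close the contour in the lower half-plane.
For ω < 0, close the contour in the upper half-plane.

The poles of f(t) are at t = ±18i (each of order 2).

Let g(z) = f(z)e^{-iωz}; for large |z| the factor e^{-iωz} decays in the lower half-plane when ω > 0 and in the upper half-plane when ω < 0.

Case ω > 0 (lower half-plane, clockwise contour ⇒ F(ω) = -2πi·ΣRes):
  Res_{z = - 18 i} g(z) = \frac{\omega e^{- 18 \omega}}{18} (pole of order 2)
  F(ω) = -2πi·ΣRes = - \frac{i \pi \omega e^{- 18 \omega}}{9}

Case ω < 0 (upper half-plane, counterclockwise contour ⇒ F(ω) = +2πi·ΣRes):
  Res_{z = 18 i} g(z) = - \frac{\omega e^{18 \omega}}{18} (pole of order 2)
  F(ω) = 2πi·ΣRes = - \frac{i \pi \omega e^{18 \omega}}{9}

Both cases combine into a single formula in |ω|:

F(ω) = - \frac{i \pi \omega e^{- 18 \left|{\omega}\right|}}{9}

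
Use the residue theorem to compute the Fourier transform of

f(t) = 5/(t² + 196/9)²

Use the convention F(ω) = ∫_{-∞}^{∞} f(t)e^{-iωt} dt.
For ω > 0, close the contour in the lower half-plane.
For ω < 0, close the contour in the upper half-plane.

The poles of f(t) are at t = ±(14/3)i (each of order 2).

Let g(z) = f(z)e^{-iωz}; for large |z| the factor e^{-iωz} decays in the lower half-plane when ω > 0 and in the upper half-plane when ω < 0.

Case ω > 0 (lower half-plane, clockwise contour ⇒ F(ω) = -2πi·ΣRes):
  Res_{z = - \frac{14 i}{3}} g(z) = \frac{45 i \left(14 \omega + 3\right) e^{- \frac{14 \omega}{3}}}{10976} (pole of order 2)
  F(ω) = -2πi·ΣRes = \frac{45 \pi \left(14 \omega + 3\right) e^{- \frac{14 \omega}{3}}}{5488}

Case ω < 0 (upper half-plane, counterclockwise contour ⇒ F(ω) = +2πi·ΣRes):
  Res_{z = \frac{14 i}{3}} g(z) = \frac{45 i \left(14 \omega - 3\right) e^{\frac{14 \omega}{3}}}{10976} (pole of order 2)
  F(ω) = 2πi·ΣRes = \frac{45 \pi \left(3 - 14 \omega\right) e^{\frac{14 \omega}{3}}}{5488}

Both cases combine into a single formula in |ω|:

F(ω) = \frac{45 \pi \left(14 \left|{\omega}\right| + 3\right) e^{- \frac{14 \left|{\omega}\right|}{3}}}{5488}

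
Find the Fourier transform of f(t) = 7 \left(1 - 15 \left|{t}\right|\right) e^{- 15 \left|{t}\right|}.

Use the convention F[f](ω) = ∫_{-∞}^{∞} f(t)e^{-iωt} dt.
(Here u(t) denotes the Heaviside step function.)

F(ω) = \frac{420 \omega^{2}}{\left(\omega^{2} + 225\right)^{2}}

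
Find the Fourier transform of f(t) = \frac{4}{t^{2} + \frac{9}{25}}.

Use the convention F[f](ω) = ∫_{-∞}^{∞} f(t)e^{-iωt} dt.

F(ω) = \frac{20 \pi e^{- \frac{3 \left|{\omega}\right|}{5}}}{3}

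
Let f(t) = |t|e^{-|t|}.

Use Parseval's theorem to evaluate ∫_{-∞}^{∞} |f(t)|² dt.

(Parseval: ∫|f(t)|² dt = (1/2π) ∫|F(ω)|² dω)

∫|f(t)|² dt = \frac{1}{2}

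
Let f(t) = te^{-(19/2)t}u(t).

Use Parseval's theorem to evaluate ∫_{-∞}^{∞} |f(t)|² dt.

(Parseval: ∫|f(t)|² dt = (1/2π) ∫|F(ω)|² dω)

∫|f(t)|² dt = \frac{2}{6859}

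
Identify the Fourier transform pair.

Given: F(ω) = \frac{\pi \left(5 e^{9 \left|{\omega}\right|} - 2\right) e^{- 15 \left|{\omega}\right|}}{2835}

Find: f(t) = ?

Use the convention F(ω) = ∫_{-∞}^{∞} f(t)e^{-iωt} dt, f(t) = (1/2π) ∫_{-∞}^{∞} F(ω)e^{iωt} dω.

f(t) = \frac{2}{\left(t^{2} + 36\right) \left(t^{2} + 225\right)}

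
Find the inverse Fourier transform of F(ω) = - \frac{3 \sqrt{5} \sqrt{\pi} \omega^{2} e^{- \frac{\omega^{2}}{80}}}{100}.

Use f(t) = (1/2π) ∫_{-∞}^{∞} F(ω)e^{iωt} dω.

f(t) = 6 \left(80 t^{2} - 2\right) e^{- 20 t^{2}}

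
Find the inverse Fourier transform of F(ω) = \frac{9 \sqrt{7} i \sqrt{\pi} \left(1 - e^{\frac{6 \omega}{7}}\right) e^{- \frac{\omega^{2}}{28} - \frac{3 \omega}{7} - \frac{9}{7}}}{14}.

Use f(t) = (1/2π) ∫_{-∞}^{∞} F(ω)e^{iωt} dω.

f(t) = 9 e^{- 7 t^{2}} \sin{\left(6 t \right)}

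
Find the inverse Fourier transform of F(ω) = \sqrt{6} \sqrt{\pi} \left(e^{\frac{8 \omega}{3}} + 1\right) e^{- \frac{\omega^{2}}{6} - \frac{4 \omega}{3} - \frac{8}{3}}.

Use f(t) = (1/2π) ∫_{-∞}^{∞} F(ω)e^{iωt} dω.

f(t) = 6 e^{- \frac{3 t^{2}}{2}} \cos{\left(4 t \right)}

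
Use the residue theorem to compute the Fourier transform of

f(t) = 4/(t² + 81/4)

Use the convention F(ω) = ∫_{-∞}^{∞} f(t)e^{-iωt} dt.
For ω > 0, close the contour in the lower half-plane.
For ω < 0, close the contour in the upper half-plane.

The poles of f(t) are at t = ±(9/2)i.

Let g(z) = f(z)e^{-iωz}; for large |z| the factor e^{-iωz} decays in the lower half-plane when ω > 0 and in the upper half-plane when ω < 0.

Case ω > 0 (lower half-plane, clockwise contour ⇒ F(ω) = -2πi·ΣRes):
  Res_{z = - \frac{9 i}{2}} g(z) = \frac{4 i e^{- \frac{9 \omega}{2}}}{9}
  F(ω) = -2πi·ΣRes = \frac{8 \pi e^{- \frac{9 \omega}{2}}}{9}

Case ω < 0 (upper half-plane, counterclockwise contour ⇒ F(ω) = +2πi·ΣRes):
  Res_{z = \frac{9 i}{2}} g(z) = - \frac{4 i e^{\frac{9 \omega}{2}}}{9}
  F(ω) = 2πi·ΣRes = \frac{8 \pi e^{\frac{9 \omega}{2}}}{9}

Both cases combine into a single formula in |ω|:

F(ω) = \frac{8 \pi e^{- \frac{9 \left|{\omega}\right|}{2}}}{9}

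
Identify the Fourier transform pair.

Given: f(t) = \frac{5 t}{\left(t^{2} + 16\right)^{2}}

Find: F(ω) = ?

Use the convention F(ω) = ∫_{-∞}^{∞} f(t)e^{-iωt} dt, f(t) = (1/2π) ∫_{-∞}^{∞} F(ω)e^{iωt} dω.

F(ω) = - \frac{5 i \pi \omega e^{- 4 \left|{\omega}\right|}}{8}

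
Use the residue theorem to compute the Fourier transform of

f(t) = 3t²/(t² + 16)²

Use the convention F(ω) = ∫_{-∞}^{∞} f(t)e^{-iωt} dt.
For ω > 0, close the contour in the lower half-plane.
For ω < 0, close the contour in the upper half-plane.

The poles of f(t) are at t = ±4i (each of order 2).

Let g(z) = f(z)e^{-iωz}; for large |z| the factor e^{-iωz} decays in the lower half-plane when ω > 0 and in the upper half-plane when ω < 0.

Case ω > 0 (lower half-plane, clockwise contour ⇒ F(ω) = -2πi·ΣRes):
  Res_{z = - 4 i} g(z) = \frac{3 i \left(1 - 4 \omega\right) e^{- 4 \omega}}{16} (pole of order 2)
  F(ω) = -2πi·ΣRes = \frac{3 \pi \left(1 - 4 \omega\right) e^{- 4 \omega}}{8}

Case ω < 0 (upper half-plane, counterclockwise contour ⇒ F(ω) = +2πi·ΣRes):
  Res_{z = 4 i} g(z) = \frac{3 i \left(- 4 \omega - 1\right) e^{4 \omega}}{16} (pole of order 2)
  F(ω) = 2πi·ΣRes = \frac{3 \pi \left(4 \omega + 1\right) e^{4 \omega}}{8}

Both cases combine into a single formula in |ω|:

F(ω) = \frac{3 \pi \left(1 - 4 \left|{\omega}\right|\right) e^{- 4 \left|{\omega}\right|}}{8}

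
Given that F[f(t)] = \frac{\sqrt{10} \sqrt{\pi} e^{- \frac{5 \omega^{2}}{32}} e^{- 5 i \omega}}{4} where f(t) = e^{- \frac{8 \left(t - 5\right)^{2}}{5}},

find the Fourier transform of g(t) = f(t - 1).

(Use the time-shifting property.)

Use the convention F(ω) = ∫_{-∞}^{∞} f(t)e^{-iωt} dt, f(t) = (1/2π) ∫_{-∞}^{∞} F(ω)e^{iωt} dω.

F[g](ω) = \frac{\sqrt{10} \sqrt{\pi} e^{- \frac{\omega \left(5 \omega + 192 i\right)}{32}}}{4}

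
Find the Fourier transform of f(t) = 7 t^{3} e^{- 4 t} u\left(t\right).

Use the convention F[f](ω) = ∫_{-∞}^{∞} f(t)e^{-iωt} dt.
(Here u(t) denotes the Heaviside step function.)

F(ω) = \frac{42}{\left(i \omega + 4\right)^{4}}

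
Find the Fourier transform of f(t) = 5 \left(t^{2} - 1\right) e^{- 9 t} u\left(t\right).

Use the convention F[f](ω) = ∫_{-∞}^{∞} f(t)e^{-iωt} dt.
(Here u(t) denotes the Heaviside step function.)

F(ω) = \frac{5 \left(2 i \omega - \left(i \omega + 9\right)^{3} + 18\right)}{\left(i \omega + 9\right)^{4}}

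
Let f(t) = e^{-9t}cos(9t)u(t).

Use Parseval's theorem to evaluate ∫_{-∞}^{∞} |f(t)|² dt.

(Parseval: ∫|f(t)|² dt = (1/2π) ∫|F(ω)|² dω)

∫|f(t)|² dt = \frac{1}{24}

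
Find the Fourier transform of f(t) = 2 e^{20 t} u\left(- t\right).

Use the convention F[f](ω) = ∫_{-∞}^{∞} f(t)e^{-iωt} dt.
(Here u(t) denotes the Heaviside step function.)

F(ω) = - \frac{2}{i \omega - 20}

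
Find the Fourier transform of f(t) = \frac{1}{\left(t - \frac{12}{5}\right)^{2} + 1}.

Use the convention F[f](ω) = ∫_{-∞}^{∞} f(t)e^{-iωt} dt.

F(ω) = \pi e^{- \frac{12 i \omega}{5} - \left|{\omega}\right|}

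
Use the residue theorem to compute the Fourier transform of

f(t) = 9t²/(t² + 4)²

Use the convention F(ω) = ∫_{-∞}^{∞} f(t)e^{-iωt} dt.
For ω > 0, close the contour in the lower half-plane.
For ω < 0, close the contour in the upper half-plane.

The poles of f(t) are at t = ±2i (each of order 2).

Let g(z) = f(z)e^{-iωz}; for large |z| the factor e^{-iωz} decays in the lower half-plane when ω > 0 and in the upper half-plane when ω < 0.

Case ω > 0 (lower half-plane, clockwise contour ⇒ F(ω) = -2πi·ΣRes):
  Res_{z = - 2 i} g(z) = \frac{9 i \left(1 - 2 \omega\right) e^{- 2 \omega}}{8} (pole of order 2)
  F(ω) = -2πi·ΣRes = \frac{9 \pi \left(1 - 2 \omega\right) e^{- 2 \omega}}{4}

Case ω < 0 (upper half-plane, counterclockwise contour ⇒ F(ω) = +2πi·ΣRes):
  Res_{z = 2 i} g(z) = \frac{9 i \left(- 2 \omega - 1\right) e^{2 \omega}}{8} (pole of order 2)
  F(ω) = 2πi·ΣRes = \frac{9 \pi \left(2 \omega + 1\right) e^{2 \omega}}{4}

Both cases combine into a single formula in |ω|:

F(ω) = \frac{9 \pi \left(1 - 2 \left|{\omega}\right|\right) e^{- 2 \left|{\omega}\right|}}{4}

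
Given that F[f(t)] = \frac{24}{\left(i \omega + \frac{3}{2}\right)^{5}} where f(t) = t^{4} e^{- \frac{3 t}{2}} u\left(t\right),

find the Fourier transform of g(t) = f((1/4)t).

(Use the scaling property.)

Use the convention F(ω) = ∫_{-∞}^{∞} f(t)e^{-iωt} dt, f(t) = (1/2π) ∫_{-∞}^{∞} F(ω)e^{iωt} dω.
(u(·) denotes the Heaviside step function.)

F[g](ω) = \frac{3072}{\left(8 i \omega + 3\right)^{5}}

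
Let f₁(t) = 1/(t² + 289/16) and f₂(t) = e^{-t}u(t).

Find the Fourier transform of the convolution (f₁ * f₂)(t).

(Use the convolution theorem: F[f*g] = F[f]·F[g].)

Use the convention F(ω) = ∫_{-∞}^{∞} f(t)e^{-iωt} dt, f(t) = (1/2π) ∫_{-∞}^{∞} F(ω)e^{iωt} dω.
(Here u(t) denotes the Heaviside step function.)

F[f₁*f₂](ω) = \frac{4 \pi e^{- \frac{17 \left|{\omega}\right|}{4}}}{17 \left(i \omega + 1\right)}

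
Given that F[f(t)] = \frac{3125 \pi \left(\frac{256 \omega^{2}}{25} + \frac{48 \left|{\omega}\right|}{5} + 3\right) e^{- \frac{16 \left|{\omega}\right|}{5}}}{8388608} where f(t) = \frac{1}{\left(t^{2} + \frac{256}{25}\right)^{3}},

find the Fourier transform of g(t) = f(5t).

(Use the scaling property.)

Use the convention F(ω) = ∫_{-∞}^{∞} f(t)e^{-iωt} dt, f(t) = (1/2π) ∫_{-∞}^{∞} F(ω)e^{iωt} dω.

F[g](ω) = \frac{\pi \left(256 \omega^{2} + 1200 \left|{\omega}\right| + 1875\right) e^{- \frac{16 \left|{\omega}\right|}{25}}}{8388608}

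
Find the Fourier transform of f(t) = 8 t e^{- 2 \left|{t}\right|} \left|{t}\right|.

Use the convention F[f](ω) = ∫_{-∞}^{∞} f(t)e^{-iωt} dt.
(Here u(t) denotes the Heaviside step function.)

F(ω) = \frac{32 i \omega \left(\omega^{2} - 12\right)}{\left(\omega^{2} + 4\right)^{3}}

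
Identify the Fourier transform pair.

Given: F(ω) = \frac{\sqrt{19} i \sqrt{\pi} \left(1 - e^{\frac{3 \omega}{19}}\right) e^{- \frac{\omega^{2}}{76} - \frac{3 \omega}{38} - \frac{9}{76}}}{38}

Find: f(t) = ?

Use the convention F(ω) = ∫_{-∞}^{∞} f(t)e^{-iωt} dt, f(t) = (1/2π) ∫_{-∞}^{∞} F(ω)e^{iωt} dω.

f(t) = e^{- 19 t^{2}} \sin{\left(3 t \right)}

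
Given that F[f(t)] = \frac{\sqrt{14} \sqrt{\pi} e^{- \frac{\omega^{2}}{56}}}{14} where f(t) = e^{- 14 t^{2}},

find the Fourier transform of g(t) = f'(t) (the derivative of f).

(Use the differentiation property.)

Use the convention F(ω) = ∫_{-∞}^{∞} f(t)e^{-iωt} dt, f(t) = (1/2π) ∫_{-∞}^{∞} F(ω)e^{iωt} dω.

F[g](ω) = \frac{\sqrt{14} i \sqrt{\pi} \omega e^{- \frac{\omega^{2}}{56}}}{14}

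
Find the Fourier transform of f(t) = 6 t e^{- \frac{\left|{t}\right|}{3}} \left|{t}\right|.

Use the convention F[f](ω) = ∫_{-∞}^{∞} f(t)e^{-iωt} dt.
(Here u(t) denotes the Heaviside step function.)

F(ω) = \frac{5832 i \omega \left(3 \omega^{2} - 1\right)}{\left(9 \omega^{2} + 1\right)^{3}}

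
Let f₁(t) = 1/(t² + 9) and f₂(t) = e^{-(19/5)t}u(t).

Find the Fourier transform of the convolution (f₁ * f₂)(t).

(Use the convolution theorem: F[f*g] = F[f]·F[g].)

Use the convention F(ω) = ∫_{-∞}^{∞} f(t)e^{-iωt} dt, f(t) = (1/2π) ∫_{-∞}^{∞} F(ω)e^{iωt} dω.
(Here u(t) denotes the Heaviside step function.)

F[f₁*f₂](ω) = \frac{5 \pi e^{- 3 \left|{\omega}\right|}}{3 \left(5 i \omega + 19\right)}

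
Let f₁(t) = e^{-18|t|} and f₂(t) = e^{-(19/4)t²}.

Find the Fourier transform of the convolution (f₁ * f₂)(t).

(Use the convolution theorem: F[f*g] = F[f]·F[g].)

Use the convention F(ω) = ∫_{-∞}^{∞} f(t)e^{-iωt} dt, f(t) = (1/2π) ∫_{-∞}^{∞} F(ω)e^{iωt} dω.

F[f₁*f₂](ω) = \frac{72 \sqrt{19} \sqrt{\pi} e^{- \frac{\omega^{2}}{19}}}{19 \left(\omega^{2} + 324\right)}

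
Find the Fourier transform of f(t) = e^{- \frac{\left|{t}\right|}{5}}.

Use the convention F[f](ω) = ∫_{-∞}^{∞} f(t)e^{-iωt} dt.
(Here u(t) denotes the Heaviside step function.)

F(ω) = \frac{10}{25 \omega^{2} + 1}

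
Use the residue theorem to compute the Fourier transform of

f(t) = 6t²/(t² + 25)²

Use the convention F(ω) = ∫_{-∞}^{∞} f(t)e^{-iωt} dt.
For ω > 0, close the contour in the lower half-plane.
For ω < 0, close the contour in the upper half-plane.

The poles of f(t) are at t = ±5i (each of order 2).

Let g(z) = f(z)e^{-iωz}; for large |z| the factor e^{-iωz} decays in the lower half-plane when ω > 0 and in the upper half-plane when ω < 0.

Case ω > 0 (lower half-plane, clockwise contour ⇒ F(ω) = -2πi·ΣRes):
  Res_{z = - 5 i} g(z) = \frac{3 i \left(1 - 5 \omega\right) e^{- 5 \omega}}{10} (pole of order 2)
  F(ω) = -2πi·ΣRes = \frac{3 \pi \left(1 - 5 \omega\right) e^{- 5 \omega}}{5}

Case ω < 0 (upper half-plane, counterclockwise contour ⇒ F(ω) = +2πi·ΣRes):
  Res_{z = 5 i} g(z) = \frac{3 i \left(- 5 \omega - 1\right) e^{5 \omega}}{10} (pole of order 2)
  F(ω) = 2πi·ΣRes = \frac{3 \pi \left(5 \omega + 1\right) e^{5 \omega}}{5}

Both cases combine into a single formula in |ω|:

F(ω) = \frac{3 \pi \left(1 - 5 \left|{\omega}\right|\right) e^{- 5 \left|{\omega}\right|}}{5}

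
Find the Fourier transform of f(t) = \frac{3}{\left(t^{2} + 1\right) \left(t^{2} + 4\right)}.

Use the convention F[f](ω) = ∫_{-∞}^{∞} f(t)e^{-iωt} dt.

F(ω) = \pi e^{- \left|{\omega}\right|} - \frac{\pi e^{- 2 \left|{\omega}\right|}}{2}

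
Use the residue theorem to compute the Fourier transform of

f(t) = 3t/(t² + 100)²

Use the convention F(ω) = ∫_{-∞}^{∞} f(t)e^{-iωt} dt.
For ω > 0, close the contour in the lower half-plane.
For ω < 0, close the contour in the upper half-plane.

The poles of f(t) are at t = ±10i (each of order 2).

Let g(z) = f(z)e^{-iωz}; for large |z| the factor e^{-iωz} decays in the lower half-plane when ω > 0 and in the upper half-plane when ω < 0.

Case ω > 0 (lower half-plane, clockwise contour ⇒ F(ω) = -2πi·ΣRes):
  Res_{z = - 10 i} g(z) = \frac{3 \omega e^{- 10 \omega}}{40} (pole of order 2)
  F(ω) = -2πi·ΣRes = - \frac{3 i \pi \omega e^{- 10 \omega}}{20}

Case ω < 0 (upper half-plane, counterclockwise contour ⇒ F(ω) = +2πi·ΣRes):
  Res_{z = 10 i} g(z) = - \frac{3 \omega e^{10 \omega}}{40} (pole of order 2)
  F(ω) = 2πi·ΣRes = - \frac{3 i \pi \omega e^{10 \omega}}{20}

Both cases combine into a single formula in |ω|:

F(ω) = - \frac{3 i \pi \omega e^{- 10 \left|{\omega}\right|}}{20}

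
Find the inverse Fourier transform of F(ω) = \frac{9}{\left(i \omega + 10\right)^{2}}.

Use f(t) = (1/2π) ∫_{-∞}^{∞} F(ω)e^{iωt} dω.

f(t) = 9 t e^{- 10 t} u\left(t\right)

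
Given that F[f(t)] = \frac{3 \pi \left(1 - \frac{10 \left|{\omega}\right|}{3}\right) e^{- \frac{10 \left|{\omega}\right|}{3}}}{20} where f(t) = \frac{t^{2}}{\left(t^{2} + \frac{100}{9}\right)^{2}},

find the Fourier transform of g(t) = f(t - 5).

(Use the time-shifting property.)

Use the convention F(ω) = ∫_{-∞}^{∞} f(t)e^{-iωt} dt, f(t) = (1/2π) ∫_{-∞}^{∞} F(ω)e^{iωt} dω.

F[g](ω) = \frac{\pi \left(3 - 10 \left|{\omega}\right|\right) e^{- 5 i \omega - \frac{10 \left|{\omega}\right|}{3}}}{20}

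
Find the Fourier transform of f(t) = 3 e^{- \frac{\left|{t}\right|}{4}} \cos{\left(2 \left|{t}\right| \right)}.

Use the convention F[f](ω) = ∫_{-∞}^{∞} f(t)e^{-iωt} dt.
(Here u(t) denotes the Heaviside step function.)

F(ω) = \frac{24 \left(16 \omega^{2} + 65\right)}{256 \omega^{4} - 2016 \omega^{2} + 4225}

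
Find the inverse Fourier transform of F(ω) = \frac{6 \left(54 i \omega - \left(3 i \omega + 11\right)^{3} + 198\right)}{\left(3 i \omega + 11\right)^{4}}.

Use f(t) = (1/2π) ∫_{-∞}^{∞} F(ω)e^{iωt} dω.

f(t) = 2 \left(t^{2} - 1\right) e^{- \frac{11 t}{3}} u\left(t\right)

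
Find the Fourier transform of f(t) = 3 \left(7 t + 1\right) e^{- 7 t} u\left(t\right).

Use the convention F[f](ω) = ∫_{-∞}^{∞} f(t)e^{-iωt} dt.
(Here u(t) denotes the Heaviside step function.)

F(ω) = \frac{3 \left(- i \omega - 14\right)}{\omega^{2} - 14 i \omega - 49}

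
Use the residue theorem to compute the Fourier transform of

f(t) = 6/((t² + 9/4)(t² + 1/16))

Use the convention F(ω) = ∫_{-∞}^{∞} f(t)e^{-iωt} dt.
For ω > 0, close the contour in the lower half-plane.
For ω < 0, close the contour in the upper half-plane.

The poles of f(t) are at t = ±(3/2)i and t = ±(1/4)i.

Let g(z) = f(z)e^{-iωz}; for large |z| the factor e^{-iωz} decays in the lower half-plane when ω > 0 and in the upper half-plane when ω < 0.

Case ω > 0 (lower half-plane, clockwise contour ⇒ F(ω) = -2πi·ΣRes):
  Res_{z = - \frac{3 i}{2}} g(z) = - \frac{32 i e^{- \frac{3 \omega}{2}}}{35}
  Res_{z = - \frac{i}{4}} g(z) = \frac{192 i e^{- \frac{\omega}{4}}}{35}
  F(ω) = -2πi·ΣRes = - \frac{64 \pi e^{- \frac{3 \omega}{2}}}{35} + \frac{384 \pi e^{- \frac{\omega}{4}}}{35}

Case ω < 0 (upper half-plane, counterclockwise contour ⇒ F(ω) = +2πi·ΣRes):
  Res_{z = \frac{3 i}{2}} g(z) = \frac{32 i e^{\frac{3 \omega}{2}}}{35}
  Res_{z = \frac{i}{4}} g(z) = - \frac{192 i e^{\frac{\omega}{4}}}{35}
  F(ω) = 2πi·ΣRes = \frac{64 \pi \left(6 e^{\frac{\omega}{4}} - e^{\frac{3 \omega}{2}}\right)}{35}

Both cases combine into a single formula in |ω|:

F(ω) = - \frac{64 \pi e^{- \frac{3 \left|{\omega}\right|}{2}}}{35} + \frac{384 \pi e^{- \frac{\left|{\omega}\right|}{4}}}{35}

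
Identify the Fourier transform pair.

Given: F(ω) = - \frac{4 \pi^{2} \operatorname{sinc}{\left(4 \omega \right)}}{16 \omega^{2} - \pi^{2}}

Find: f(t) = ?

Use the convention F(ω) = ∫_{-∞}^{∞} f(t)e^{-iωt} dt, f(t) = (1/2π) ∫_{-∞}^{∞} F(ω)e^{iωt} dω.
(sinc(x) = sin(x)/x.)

f(t) = \begin{cases} \cos^{2}{\left(\frac{\pi t}{8} \right)} & \text{for}\: \left|{t}\right| < 4 \\0 & \text{otherwise} \end{cases}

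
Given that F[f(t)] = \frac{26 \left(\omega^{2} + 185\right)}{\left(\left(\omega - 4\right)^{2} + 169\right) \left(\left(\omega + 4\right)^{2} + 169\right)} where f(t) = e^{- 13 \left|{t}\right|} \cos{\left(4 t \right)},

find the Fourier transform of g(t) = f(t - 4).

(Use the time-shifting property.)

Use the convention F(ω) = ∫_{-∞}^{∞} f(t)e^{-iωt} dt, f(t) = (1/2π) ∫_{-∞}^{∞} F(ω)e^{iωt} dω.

F[g](ω) = \frac{26 \left(\omega^{2} + 185\right) e^{- 4 i \omega}}{\omega^{4} + 306 \omega^{2} + 34225}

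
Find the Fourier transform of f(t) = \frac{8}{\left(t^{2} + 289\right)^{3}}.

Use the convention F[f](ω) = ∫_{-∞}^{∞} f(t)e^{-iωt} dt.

F(ω) = \frac{\pi \left(289 \omega^{2} + 51 \left|{\omega}\right| + 3\right) e^{- 17 \left|{\omega}\right|}}{1419857}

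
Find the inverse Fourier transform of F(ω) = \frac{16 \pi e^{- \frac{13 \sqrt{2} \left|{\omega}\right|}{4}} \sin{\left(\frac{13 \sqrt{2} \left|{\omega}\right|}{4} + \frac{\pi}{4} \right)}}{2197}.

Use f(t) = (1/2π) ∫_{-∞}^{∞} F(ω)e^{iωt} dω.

f(t) = \frac{2}{t^{4} + \frac{28561}{16}}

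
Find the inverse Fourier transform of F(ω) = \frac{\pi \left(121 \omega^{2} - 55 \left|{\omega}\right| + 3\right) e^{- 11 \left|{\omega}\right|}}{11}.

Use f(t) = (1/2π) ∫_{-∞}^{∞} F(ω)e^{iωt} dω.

f(t) = \frac{8 t^{4}}{\left(t^{2} + 121\right)^{3}}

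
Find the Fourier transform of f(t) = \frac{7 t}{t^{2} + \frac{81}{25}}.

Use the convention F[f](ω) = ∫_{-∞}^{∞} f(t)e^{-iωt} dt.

F(ω) = - 7 i \pi e^{- \frac{9 \left|{\omega}\right|}{5}} \operatorname{sign}{\left(\omega \right)}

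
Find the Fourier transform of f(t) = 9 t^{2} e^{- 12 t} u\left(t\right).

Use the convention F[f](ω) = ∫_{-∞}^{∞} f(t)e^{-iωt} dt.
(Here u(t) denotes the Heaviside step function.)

F(ω) = \frac{18}{\left(i \omega + 12\right)^{3}}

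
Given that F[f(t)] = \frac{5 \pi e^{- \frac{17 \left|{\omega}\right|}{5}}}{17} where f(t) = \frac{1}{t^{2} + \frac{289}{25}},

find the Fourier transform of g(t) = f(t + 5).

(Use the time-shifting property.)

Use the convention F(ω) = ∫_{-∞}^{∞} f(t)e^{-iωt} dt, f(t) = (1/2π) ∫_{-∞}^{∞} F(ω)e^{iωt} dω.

F[g](ω) = \frac{5 \pi e^{5 i \omega - \frac{17 \left|{\omega}\right|}{5}}}{17}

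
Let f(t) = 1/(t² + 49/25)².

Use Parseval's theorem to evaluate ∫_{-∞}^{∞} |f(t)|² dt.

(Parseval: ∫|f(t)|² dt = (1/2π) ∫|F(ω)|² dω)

∫|f(t)|² dt = \frac{390625 \pi}{13176688}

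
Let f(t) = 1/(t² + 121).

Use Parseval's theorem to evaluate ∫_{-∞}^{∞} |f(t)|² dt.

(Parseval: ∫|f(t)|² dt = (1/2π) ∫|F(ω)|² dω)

∫|f(t)|² dt = \frac{\pi}{2662}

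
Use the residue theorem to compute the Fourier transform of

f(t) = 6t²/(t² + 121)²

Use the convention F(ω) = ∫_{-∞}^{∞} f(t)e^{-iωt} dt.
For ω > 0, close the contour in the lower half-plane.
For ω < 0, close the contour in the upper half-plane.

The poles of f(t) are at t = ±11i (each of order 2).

Let g(z) = f(z)e^{-iωz}; for large |z| the factor e^{-iωz} decays in the lower half-plane when ω > 0 and in the upper half-plane when ω < 0.

Case ω > 0 (lower half-plane, clockwise contour ⇒ F(ω) = -2πi·ΣRes):
  Res_{z = - 11 i} g(z) = \frac{3 i \left(1 - 11 \omega\right) e^{- 11 \omega}}{22} (pole of order 2)
  F(ω) = -2πi·ΣRes = \frac{3 \pi \left(1 - 11 \omega\right) e^{- 11 \omega}}{11}

Case ω < 0 (upper half-plane, counterclockwise contour ⇒ F(ω) = +2πi·ΣRes):
  Res_{z = 11 i} g(z) = \frac{3 i \left(- 11 \omega - 1\right) e^{11 \omega}}{22} (pole of order 2)
  F(ω) = 2πi·ΣRes = \frac{3 \pi \left(11 \omega + 1\right) e^{11 \omega}}{11}

Both cases combine into a single formula in |ω|:

F(ω) = \frac{3 \pi \left(1 - 11 \left|{\omega}\right|\right) e^{- 11 \left|{\omega}\right|}}{11}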